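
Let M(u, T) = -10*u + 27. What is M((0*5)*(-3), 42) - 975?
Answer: -948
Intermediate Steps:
M(u, T) = 27 - 10*u
M((0*5)*(-3), 42) - 975 = (27 - 10*0*5*(-3)) - 975 = (27 - 0*(-3)) - 975 = (27 - 10*0) - 975 = (27 + 0) - 975 = 27 - 975 = -948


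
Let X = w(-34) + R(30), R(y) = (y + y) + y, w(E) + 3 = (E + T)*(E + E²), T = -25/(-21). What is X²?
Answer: 66088583929/49 ≈ 1.3487e+9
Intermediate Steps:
T = 25/21 (T = -25*(-1/21) = 25/21 ≈ 1.1905)
w(E) = -3 + (25/21 + E)*(E + E²) (w(E) = -3 + (E + 25/21)*(E + E²) = -3 + (25/21 + E)*(E + E²))
R(y) = 3*y (R(y) = 2*y + y = 3*y)
X = -257077/7 (X = (-3 + (-34)³ + (25/21)*(-34) + (46/21)*(-34)²) + 3*30 = (-3 - 39304 - 850/21 + (46/21)*1156) + 90 = (-3 - 39304 - 850/21 + 53176/21) + 90 = -257707/7 + 90 = -257077/7 ≈ -36725.)
X² = (-257077/7)² = 66088583929/49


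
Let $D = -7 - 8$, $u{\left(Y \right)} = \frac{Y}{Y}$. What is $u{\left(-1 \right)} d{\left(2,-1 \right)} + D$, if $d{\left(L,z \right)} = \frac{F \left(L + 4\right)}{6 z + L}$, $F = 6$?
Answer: $-24$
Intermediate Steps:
$u{\left(Y \right)} = 1$
$d{\left(L,z \right)} = \frac{24 + 6 L}{L + 6 z}$ ($d{\left(L,z \right)} = \frac{6 \left(L + 4\right)}{6 z + L} = \frac{6 \left(4 + L\right)}{L + 6 z} = \frac{24 + 6 L}{L + 6 z}$)
$D = -15$ ($D = -7 - 8 = -15$)
$u{\left(-1 \right)} d{\left(2,-1 \right)} + D = 1 \frac{6 \left(4 + 2\right)}{2 + 6 \left(-1\right)} - 15 = 1 \cdot 6 \frac{1}{2 - 6} \cdot 6 - 15 = 1 \cdot 6 \frac{1}{-4} \cdot 6 - 15 = 1 \cdot 6 \left(- \frac{1}{4}\right) 6 - 15 = 1 \left(-9\right) - 15 = -9 - 15 = -24$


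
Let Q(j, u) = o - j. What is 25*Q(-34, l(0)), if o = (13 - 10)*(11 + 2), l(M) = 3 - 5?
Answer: 1825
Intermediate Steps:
l(M) = -2
o = 39 (o = 3*13 = 39)
Q(j, u) = 39 - j
25*Q(-34, l(0)) = 25*(39 - 1*(-34)) = 25*(39 + 34) = 25*73 = 1825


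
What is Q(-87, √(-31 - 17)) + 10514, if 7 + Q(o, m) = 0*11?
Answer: 10507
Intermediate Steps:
Q(o, m) = -7 (Q(o, m) = -7 + 0*11 = -7 + 0 = -7)
Q(-87, √(-31 - 17)) + 10514 = -7 + 10514 = 10507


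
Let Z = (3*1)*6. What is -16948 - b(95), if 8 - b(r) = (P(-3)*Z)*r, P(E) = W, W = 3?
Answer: -11826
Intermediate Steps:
P(E) = 3
Z = 18 (Z = 3*6 = 18)
b(r) = 8 - 54*r (b(r) = 8 - 3*18*r = 8 - 54*r)
-16948 - b(95) = -16948 - (8 - 54*95) = -16948 - (8 - 5130) = -16948 - 1*(-5122) = -16948 + 5122 = -11826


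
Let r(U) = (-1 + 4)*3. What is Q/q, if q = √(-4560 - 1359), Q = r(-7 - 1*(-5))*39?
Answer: -117*I*√5919/1973 ≈ -4.5623*I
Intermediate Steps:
r(U) = 9 (r(U) = 3*3 = 9)
Q = 351 (Q = 9*39 = 351)
q = I*√5919 (q = √(-5919) = I*√5919 ≈ 76.935*I)
Q/q = 351/((I*√5919)) = 351*(-I*√5919/5919) = -117*I*√5919/1973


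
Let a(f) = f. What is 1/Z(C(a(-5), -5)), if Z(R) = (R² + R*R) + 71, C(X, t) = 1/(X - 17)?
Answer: 242/17183 ≈ 0.014084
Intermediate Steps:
C(X, t) = 1/(-17 + X)
Z(R) = 71 + 2*R² (Z(R) = (R² + R²) + 71 = 2*R² + 71 = 71 + 2*R²)
1/Z(C(a(-5), -5)) = 1/(71 + 2*(1/(-17 - 5))²) = 1/(71 + 2*(1/(-22))²) = 1/(71 + 2*(-1/22)²) = 1/(71 + 2*(1/484)) = 1/(71 + 1/242) = 1/(17183/242) = 242/17183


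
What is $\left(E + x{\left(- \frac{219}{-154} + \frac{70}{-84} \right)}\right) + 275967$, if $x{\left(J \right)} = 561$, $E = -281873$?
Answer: $-5345$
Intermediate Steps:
$\left(E + x{\left(- \frac{219}{-154} + \frac{70}{-84} \right)}\right) + 275967 = \left(-281873 + 561\right) + 275967 = -281312 + 275967 = -5345$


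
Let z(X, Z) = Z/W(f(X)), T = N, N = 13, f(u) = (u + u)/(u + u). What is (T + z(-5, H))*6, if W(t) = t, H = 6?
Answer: 114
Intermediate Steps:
f(u) = 1 (f(u) = (2*u)/((2*u)) = (2*u)*(1/(2*u)) = 1)
T = 13
z(X, Z) = Z (z(X, Z) = Z/1 = Z*1 = Z)
(T + z(-5, H))*6 = (13 + 6)*6 = 19*6 = 114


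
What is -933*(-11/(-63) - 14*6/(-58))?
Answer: -922115/609 ≈ -1514.1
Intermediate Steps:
-933*(-11/(-63) - 14*6/(-58)) = -933*(-11*(-1/63) - 84*(-1/58)) = -933*(11/63 + 42/29) = -933*2965/1827 = -922115/609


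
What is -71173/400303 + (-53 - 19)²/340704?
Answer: -76992205/473558449 ≈ -0.16258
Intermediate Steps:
-71173/400303 + (-53 - 19)²/340704 = -71173*1/400303 + (-72)²*(1/340704) = -71173/400303 + 5184*(1/340704) = -71173/400303 + 18/1183 = -76992205/473558449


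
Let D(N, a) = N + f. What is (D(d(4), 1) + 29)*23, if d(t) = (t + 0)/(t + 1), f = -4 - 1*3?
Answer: 2622/5 ≈ 524.40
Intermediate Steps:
f = -7 (f = -4 - 3 = -7)
d(t) = t/(1 + t)
D(N, a) = -7 + N (D(N, a) = N - 7 = -7 + N)
(D(d(4), 1) + 29)*23 = ((-7 + 4/(1 + 4)) + 29)*23 = ((-7 + 4/5) + 29)*23 = ((-7 + 4*(⅕)) + 29)*23 = ((-7 + ⅘) + 29)*23 = (-31/5 + 29)*23 = (114/5)*23 = 2622/5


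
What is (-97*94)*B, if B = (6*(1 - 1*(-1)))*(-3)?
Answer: 328248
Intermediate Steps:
B = -36 (B = (6*(1 + 1))*(-3) = (6*2)*(-3) = 12*(-3) = -36)
(-97*94)*B = -97*94*(-36) = -9118*(-36) = 328248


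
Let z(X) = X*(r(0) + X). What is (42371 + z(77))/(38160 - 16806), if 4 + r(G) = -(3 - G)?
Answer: 47761/21354 ≈ 2.2366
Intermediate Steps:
r(G) = -7 + G (r(G) = -4 - (3 - G) = -4 + (-3 + G) = -7 + G)
z(X) = X*(-7 + X) (z(X) = X*((-7 + 0) + X) = X*(-7 + X))
(42371 + z(77))/(38160 - 16806) = (42371 + 77*(-7 + 77))/(38160 - 16806) = (42371 + 77*70)/21354 = (42371 + 5390)*(1/21354) = 47761*(1/21354) = 47761/21354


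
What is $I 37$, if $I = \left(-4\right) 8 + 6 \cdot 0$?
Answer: $-1184$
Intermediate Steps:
$I = -32$ ($I = -32 + 0 = -32$)
$I 37 = \left(-32\right) 37 = -1184$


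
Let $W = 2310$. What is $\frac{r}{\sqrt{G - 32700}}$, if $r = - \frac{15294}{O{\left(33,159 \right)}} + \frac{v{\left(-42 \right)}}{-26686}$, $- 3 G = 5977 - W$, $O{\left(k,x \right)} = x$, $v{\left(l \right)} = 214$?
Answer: $\frac{68028285 i \sqrt{305301}}{71967485293} \approx 0.5223 i$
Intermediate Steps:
$G = - \frac{3667}{3}$ ($G = - \frac{5977 - 2310}{3} = \left(- \frac{1}{3}\right) 3667 = - \frac{3667}{3} \approx -1222.3$)
$r = - \frac{68028285}{707179}$ ($r = - \frac{15294}{159} + \frac{214}{-26686} = \left(-15294\right) \frac{1}{159} + 214 \left(- \frac{1}{26686}\right) = - \frac{5098}{53} - \frac{107}{13343} = - \frac{68028285}{707179} \approx -96.197$)
$\frac{r}{\sqrt{G - 32700}} = - \frac{68028285}{707179 \sqrt{- \frac{3667}{3} - 32700}} = - \frac{68028285}{707179 \sqrt{- \frac{101767}{3}}} = - \frac{68028285}{707179 \frac{i \sqrt{305301}}{3}} = - \frac{68028285 \left(- \frac{i \sqrt{305301}}{101767}\right)}{707179} = \frac{68028285 i \sqrt{305301}}{71967485293}$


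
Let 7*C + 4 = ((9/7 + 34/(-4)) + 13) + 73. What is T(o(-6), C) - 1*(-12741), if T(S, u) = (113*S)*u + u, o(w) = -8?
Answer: 43311/14 ≈ 3093.6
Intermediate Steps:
C = 1047/98 (C = -4/7 + (((9/7 + 34/(-4)) + 13) + 73)/7 = -4/7 + (((9*(⅐) + 34*(-¼)) + 13) + 73)/7 = -4/7 + (((9/7 - 17/2) + 13) + 73)/7 = -4/7 + ((-101/14 + 13) + 73)/7 = -4/7 + (81/14 + 73)/7 = -4/7 + (⅐)*(1103/14) = -4/7 + 1103/98 = 1047/98 ≈ 10.684)
T(S, u) = u + 113*S*u (T(S, u) = 113*S*u + u = u + 113*S*u)
T(o(-6), C) - 1*(-12741) = 1047*(1 + 113*(-8))/98 - 1*(-12741) = 1047*(1 - 904)/98 + 12741 = (1047/98)*(-903) + 12741 = -135063/14 + 12741 = 43311/14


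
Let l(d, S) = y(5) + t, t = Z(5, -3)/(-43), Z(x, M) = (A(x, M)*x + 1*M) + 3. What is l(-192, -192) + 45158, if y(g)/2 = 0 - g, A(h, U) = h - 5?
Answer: 45148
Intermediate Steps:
A(h, U) = -5 + h
Z(x, M) = 3 + M + x*(-5 + x) (Z(x, M) = ((-5 + x)*x + 1*M) + 3 = (x*(-5 + x) + M) + 3 = (M + x*(-5 + x)) + 3 = 3 + M + x*(-5 + x))
y(g) = -2*g (y(g) = 2*(0 - g) = 2*(-g) = -2*g)
t = 0 (t = (3 - 3 + 5*(-5 + 5))/(-43) = (3 - 3 + 5*0)*(-1/43) = (3 - 3 + 0)*(-1/43) = 0*(-1/43) = 0)
l(d, S) = -10 (l(d, S) = -2*5 + 0 = -10 + 0 = -10)
l(-192, -192) + 45158 = -10 + 45158 = 45148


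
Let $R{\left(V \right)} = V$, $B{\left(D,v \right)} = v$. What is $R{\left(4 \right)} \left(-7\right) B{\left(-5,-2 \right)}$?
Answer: $56$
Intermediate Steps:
$R{\left(4 \right)} \left(-7\right) B{\left(-5,-2 \right)} = 4 \left(-7\right) \left(-2\right) = \left(-28\right) \left(-2\right) = 56$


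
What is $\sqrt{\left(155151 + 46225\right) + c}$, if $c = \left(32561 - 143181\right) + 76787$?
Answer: $\sqrt{167543} \approx 409.32$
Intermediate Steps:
$c = -33833$ ($c = -110620 + 76787 = -33833$)
$\sqrt{\left(155151 + 46225\right) + c} = \sqrt{\left(155151 + 46225\right) - 33833} = \sqrt{201376 - 33833} = \sqrt{167543}$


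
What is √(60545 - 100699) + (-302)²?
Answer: 91204 + I*√40154 ≈ 91204.0 + 200.38*I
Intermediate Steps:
√(60545 - 100699) + (-302)² = √(-40154) + 91204 = I*√40154 + 91204 = 91204 + I*√40154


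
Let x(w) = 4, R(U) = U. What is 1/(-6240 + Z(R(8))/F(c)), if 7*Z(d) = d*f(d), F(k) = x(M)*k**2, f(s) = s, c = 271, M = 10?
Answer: -514087/3207902864 ≈ -0.00016026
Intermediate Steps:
F(k) = 4*k**2
Z(d) = d**2/7 (Z(d) = (d*d)/7 = d**2/7)
1/(-6240 + Z(R(8))/F(c)) = 1/(-6240 + ((1/7)*8**2)/((4*271**2))) = 1/(-6240 + ((1/7)*64)/((4*73441))) = 1/(-6240 + (64/7)/293764) = 1/(-6240 + (64/7)*(1/293764)) = 1/(-6240 + 16/514087) = 1/(-3207902864/514087) = -514087/3207902864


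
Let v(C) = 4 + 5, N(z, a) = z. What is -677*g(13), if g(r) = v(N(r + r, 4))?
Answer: -6093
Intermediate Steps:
v(C) = 9
g(r) = 9
-677*g(13) = -677*9 = -6093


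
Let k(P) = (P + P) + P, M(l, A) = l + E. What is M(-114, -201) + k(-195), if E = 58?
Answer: -641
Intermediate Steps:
M(l, A) = 58 + l (M(l, A) = l + 58 = 58 + l)
k(P) = 3*P (k(P) = 2*P + P = 3*P)
M(-114, -201) + k(-195) = (58 - 114) + 3*(-195) = -56 - 585 = -641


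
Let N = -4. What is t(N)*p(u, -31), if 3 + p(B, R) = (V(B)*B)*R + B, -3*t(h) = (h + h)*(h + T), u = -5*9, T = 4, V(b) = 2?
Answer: 0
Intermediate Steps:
u = -45
t(h) = -2*h*(4 + h)/3 (t(h) = -(h + h)*(h + 4)/3 = -2*h*(4 + h)/3)
p(B, R) = -3 + B + 2*B*R (p(B, R) = -3 + ((2*B)*R + B) = -3 + (2*B*R + B) = -3 + (B + 2*B*R) = -3 + B + 2*B*R)
t(N)*p(u, -31) = (-2/3*(-4)*(4 - 4))*(-3 - 45 + 2*(-45)*(-31)) = (-2/3*(-4)*0)*(-3 - 45 + 2790) = 0*2742 = 0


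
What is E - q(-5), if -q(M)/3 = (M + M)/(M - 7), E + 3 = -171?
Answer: -343/2 ≈ -171.50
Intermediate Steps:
E = -174 (E = -3 - 171 = -174)
q(M) = -6*M/(-7 + M) (q(M) = -3*(M + M)/(M - 7) = -3*2*M/(-7 + M) = -6*M/(-7 + M))
E - q(-5) = -174 - (-6)*(-5)/(-7 - 5) = -174 - (-6)*(-5)/(-12) = -174 - (-6)*(-5)*(-1)/12 = -174 - 1*(-5/2) = -174 + 5/2 = -343/2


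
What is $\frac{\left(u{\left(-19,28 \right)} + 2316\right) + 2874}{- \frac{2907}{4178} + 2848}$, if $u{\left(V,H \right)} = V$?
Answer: $\frac{21604438}{11896037} \approx 1.8161$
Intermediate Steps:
$\frac{\left(u{\left(-19,28 \right)} + 2316\right) + 2874}{- \frac{2907}{4178} + 2848} = \frac{\left(-19 + 2316\right) + 2874}{- \frac{2907}{4178} + 2848} = \frac{2297 + 2874}{\left(-2907\right) \frac{1}{4178} + 2848} = \frac{5171}{- \frac{2907}{4178} + 2848} = \frac{5171}{\frac{11896037}{4178}} = 5171 \cdot \frac{4178}{11896037} = \frac{21604438}{11896037}$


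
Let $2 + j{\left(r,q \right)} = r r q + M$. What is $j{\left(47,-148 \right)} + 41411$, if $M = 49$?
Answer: $-285474$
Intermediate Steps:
$j{\left(r,q \right)} = 47 + q r^{2}$ ($j{\left(r,q \right)} = -2 + \left(r r q + 49\right) = -2 + \left(r^{2} q + 49\right) = -2 + \left(q r^{2} + 49\right) = -2 + \left(49 + q r^{2}\right) = 47 + q r^{2}$)
$j{\left(47,-148 \right)} + 41411 = \left(47 - 148 \cdot 47^{2}\right) + 41411 = \left(47 - 326932\right) + 41411 = -326885 + 41411 = -285474$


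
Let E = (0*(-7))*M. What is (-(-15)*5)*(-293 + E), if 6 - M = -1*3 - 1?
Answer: -21975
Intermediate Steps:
M = 10 (M = 6 - (-1*3 - 1) = 6 - (-3 - 1) = 6 - 1*(-4) = 6 + 4 = 10)
E = 0 (E = (0*(-7))*10 = 0*10 = 0)
(-(-15)*5)*(-293 + E) = (-(-15)*5)*(-293 + 0) = -3*(-25)*(-293) = 75*(-293) = -21975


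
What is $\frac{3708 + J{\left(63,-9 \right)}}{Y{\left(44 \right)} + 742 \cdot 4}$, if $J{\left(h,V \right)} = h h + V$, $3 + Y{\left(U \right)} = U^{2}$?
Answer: $\frac{7668}{4901} \approx 1.5646$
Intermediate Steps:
$Y{\left(U \right)} = -3 + U^{2}$
$J{\left(h,V \right)} = V + h^{2}$ ($J{\left(h,V \right)} = h^{2} + V = V + h^{2}$)
$\frac{3708 + J{\left(63,-9 \right)}}{Y{\left(44 \right)} + 742 \cdot 4} = \frac{3708 - \left(9 - 63^{2}\right)}{\left(-3 + 44^{2}\right) + 742 \cdot 4} = \frac{3708 + \left(-9 + 3969\right)}{\left(-3 + 1936\right) + 2968} = \frac{3708 + 3960}{1933 + 2968} = \frac{7668}{4901}$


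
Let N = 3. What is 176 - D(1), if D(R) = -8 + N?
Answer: 181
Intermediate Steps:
D(R) = -5 (D(R) = -8 + 3 = -5)
176 - D(1) = 176 - 1*(-5) = 176 + 5 = 181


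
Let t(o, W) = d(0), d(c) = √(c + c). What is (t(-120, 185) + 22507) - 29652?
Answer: -7145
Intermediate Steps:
d(c) = √2*√c (d(c) = √(2*c) = √2*√c)
t(o, W) = 0 (t(o, W) = √2*√0 = √2*0 = 0)
(t(-120, 185) + 22507) - 29652 = (0 + 22507) - 29652 = 22507 - 29652 = -7145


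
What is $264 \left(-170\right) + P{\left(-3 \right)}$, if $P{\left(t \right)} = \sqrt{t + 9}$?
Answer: $-44880 + \sqrt{6} \approx -44878.0$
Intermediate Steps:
$P{\left(t \right)} = \sqrt{9 + t}$
$264 \left(-170\right) + P{\left(-3 \right)} = 264 \left(-170\right) + \sqrt{9 - 3} = -44880 + \sqrt{6}$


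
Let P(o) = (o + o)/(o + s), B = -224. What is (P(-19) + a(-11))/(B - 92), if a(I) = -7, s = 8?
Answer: 39/3476 ≈ 0.011220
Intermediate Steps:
P(o) = 2*o/(8 + o) (P(o) = (o + o)/(o + 8) = (2*o)/(8 + o) = 2*o/(8 + o))
(P(-19) + a(-11))/(B - 92) = (2*(-19)/(8 - 19) - 7)/(-224 - 92) = (2*(-19)/(-11) - 7)/(-316) = (2*(-19)*(-1/11) - 7)*(-1/316) = (38/11 - 7)*(-1/316) = -39/11*(-1/316) = 39/3476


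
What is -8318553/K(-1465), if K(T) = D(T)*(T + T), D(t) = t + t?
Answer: -8318553/8584900 ≈ -0.96898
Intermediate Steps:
D(t) = 2*t
K(T) = 4*T² (K(T) = (2*T)*(T + T) = (2*T)*(2*T) = 4*T²)
-8318553/K(-1465) = -8318553/(4*(-1465)²) = -8318553/(4*2146225) = -8318553/8584900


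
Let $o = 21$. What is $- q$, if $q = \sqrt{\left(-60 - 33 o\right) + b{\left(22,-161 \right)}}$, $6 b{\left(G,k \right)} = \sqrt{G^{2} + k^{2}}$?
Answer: $- \frac{i \sqrt{27108 - 6 \sqrt{26405}}}{6} \approx - 26.943 i$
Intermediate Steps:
$b{\left(G,k \right)} = \frac{\sqrt{G^{2} + k^{2}}}{6}$
$q = \sqrt{-753 + \frac{\sqrt{26405}}{6}}$ ($q = \sqrt{\left(-60 - 693\right) + \frac{\sqrt{22^{2} + \left(-161\right)^{2}}}{6}} = \sqrt{\left(-60 - 693\right) + \frac{\sqrt{484 + 25921}}{6}} = \sqrt{-753 + \frac{\sqrt{26405}}{6}} \approx 26.943 i$)
$- q = - \frac{\sqrt{-27108 + 6 \sqrt{26405}}}{6}$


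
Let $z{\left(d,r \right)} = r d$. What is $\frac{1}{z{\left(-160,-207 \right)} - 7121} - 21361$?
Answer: $- \frac{555364638}{25999} \approx -21361.0$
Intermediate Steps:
$z{\left(d,r \right)} = d r$
$\frac{1}{z{\left(-160,-207 \right)} - 7121} - 21361 = \frac{1}{\left(-160\right) \left(-207\right) - 7121} - 21361 = \frac{1}{33120 - 7121} - 21361 = \frac{1}{25999} - 21361 = - \frac{555364638}{25999}$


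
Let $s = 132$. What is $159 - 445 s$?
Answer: $-58581$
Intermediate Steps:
$159 - 445 s = 159 - 58740 = -58581$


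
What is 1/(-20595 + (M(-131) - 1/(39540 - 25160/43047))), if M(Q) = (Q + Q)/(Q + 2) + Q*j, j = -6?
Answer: -219564865380/4348914485921843 ≈ -5.0487e-5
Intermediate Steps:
M(Q) = -6*Q + 2*Q/(2 + Q) (M(Q) = (Q + Q)/(Q + 2) + Q*(-6) = (2*Q)/(2 + Q) - 6*Q = 2*Q/(2 + Q) - 6*Q = -6*Q + 2*Q/(2 + Q))
1/(-20595 + (M(-131) - 1/(39540 - 25160/43047))) = 1/(-20595 + (2*(-131)*(-5 - 3*(-131))/(2 - 131) - 1/(39540 - 25160/43047))) = 1/(-20595 + (2*(-131)*(-5 + 393)/(-129) - 1/(39540 - 25160*1/43047))) = 1/(-20595 + (2*(-131)*(-1/129)*388 - 1/(39540 - 25160/43047))) = 1/(-20595 + (101656/129 - 1/1702053220/43047)) = 1/(-20595 + (101656/129 - 1*43047/1702053220)) = 1/(-20595 + (101656/129 - 43047/1702053220)) = 1/(-20595 + 173023916579257/219564865380) = 1/(-4348914485921843/219564865380) = -219564865380/4348914485921843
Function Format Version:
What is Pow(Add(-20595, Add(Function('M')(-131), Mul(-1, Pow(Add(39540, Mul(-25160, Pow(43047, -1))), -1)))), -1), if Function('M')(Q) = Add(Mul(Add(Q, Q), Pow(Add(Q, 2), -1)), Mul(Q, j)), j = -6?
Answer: Rational(-219564865380, 4348914485921843) ≈ -5.0487e-5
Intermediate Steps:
Function('M')(Q) = Add(Mul(-6, Q), Mul(2, Q, Pow(Add(2, Q), -1))) (Function('M')(Q) = Add(Mul(Add(Q, Q), Pow(Add(Q, 2), -1)), Mul(Q, -6)) = Add(Mul(Mul(2, Q), Pow(Add(2, Q), -1)), Mul(-6, Q)) = Add(Mul(2, Q, Pow(Add(2, Q), -1)), Mul(-6, Q)) = Add(Mul(-6, Q), Mul(2, Q, Pow(Add(2, Q), -1))))
Pow(Add(-20595, Add(Function('M')(-131), Mul(-1, Pow(Add(39540, Mul(-25160, Pow(43047, -1))), -1)))), -1) = Pow(Add(-20595, Add(Mul(2, -131, Pow(Add(2, -131), -1), Add(-5, Mul(-3, -131))), Mul(-1, Pow(Add(39540, Mul(-25160, Pow(43047, -1))), -1)))), -1) = Pow(Add(-20595, Add(Mul(2, -131, Pow(-129, -1), Add(-5, 393)), Mul(-1, Pow(Add(39540, Mul(-25160, Rational(1, 43047))), -1)))), -1) = Pow(Add(-20595, Add(Mul(2, -131, Rational(-1, 129), 388), Mul(-1, Pow(Add(39540, Rational(-25160, 43047)), -1)))), -1) = Pow(Add(-20595, Add(Rational(101656, 129), Mul(-1, Pow(Rational(1702053220, 43047), -1)))), -1) = Pow(Add(-20595, Add(Rational(101656, 129), Mul(-1, Rational(43047, 1702053220)))), -1) = Pow(Add(-20595, Add(Rational(101656, 129), Rational(-43047, 1702053220))), -1) = Pow(Add(-20595, Rational(173023916579257, 219564865380)), -1) = Pow(Rational(-4348914485921843, 219564865380), -1) = Rational(-219564865380, 4348914485921843)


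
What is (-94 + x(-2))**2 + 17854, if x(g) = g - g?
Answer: 26690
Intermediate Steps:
x(g) = 0
(-94 + x(-2))**2 + 17854 = (-94 + 0)**2 + 17854 = (-94)**2 + 17854 = 8836 + 17854 = 26690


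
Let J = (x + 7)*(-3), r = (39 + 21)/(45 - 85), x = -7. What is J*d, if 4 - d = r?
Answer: 0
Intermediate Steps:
r = -3/2 (r = 60/(-40) = 60*(-1/40) = -3/2 ≈ -1.5000)
d = 11/2 (d = 4 - 1*(-3/2) = 4 + 3/2 = 11/2 ≈ 5.5000)
J = 0 (J = (-7 + 7)*(-3) = 0*(-3) = 0)
J*d = 0*(11/2) = 0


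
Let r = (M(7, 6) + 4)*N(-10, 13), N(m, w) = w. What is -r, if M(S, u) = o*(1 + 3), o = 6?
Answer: -364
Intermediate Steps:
M(S, u) = 24 (M(S, u) = 6*(1 + 3) = 6*4 = 24)
r = 364 (r = (24 + 4)*13 = 28*13 = 364)
-r = -1*364 = -364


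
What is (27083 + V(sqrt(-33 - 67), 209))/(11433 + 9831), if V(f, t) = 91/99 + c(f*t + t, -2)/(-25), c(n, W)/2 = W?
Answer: 8379137/6578550 ≈ 1.2737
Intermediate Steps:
c(n, W) = 2*W
V(f, t) = 2671/2475 (V(f, t) = 91/99 + (2*(-2))/(-25) = 91*(1/99) - 4*(-1/25) = 91/99 + 4/25 = 2671/2475)
(27083 + V(sqrt(-33 - 67), 209))/(11433 + 9831) = (27083 + 2671/2475)/(11433 + 9831) = (67033096/2475)/21264 = (67033096/2475)*(1/21264) = 8379137/6578550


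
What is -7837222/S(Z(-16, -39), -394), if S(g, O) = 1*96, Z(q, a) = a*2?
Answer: -3918611/48 ≈ -81638.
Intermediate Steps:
Z(q, a) = 2*a
S(g, O) = 96
-7837222/S(Z(-16, -39), -394) = -7837222/96 = -7837222*1/96 = -3918611/48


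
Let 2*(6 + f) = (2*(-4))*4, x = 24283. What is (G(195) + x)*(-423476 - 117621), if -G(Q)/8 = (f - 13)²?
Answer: -7836707851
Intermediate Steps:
f = -22 (f = -6 + ((2*(-4))*4)/2 = -6 + (-8*4)/2 = -6 + (½)*(-32) = -6 - 16 = -22)
G(Q) = -9800 (G(Q) = -8*(-22 - 13)² = -8*(-35)² = -8*1225 = -9800)
(G(195) + x)*(-423476 - 117621) = (-9800 + 24283)*(-423476 - 117621) = 14483*(-541097) = -7836707851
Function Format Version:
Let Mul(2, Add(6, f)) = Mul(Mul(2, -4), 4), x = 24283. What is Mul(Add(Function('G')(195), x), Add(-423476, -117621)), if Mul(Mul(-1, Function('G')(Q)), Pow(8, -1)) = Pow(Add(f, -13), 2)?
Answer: -7836707851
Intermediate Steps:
f = -22 (f = Add(-6, Mul(Rational(1, 2), Mul(Mul(2, -4), 4))) = Add(-6, Mul(Rational(1, 2), Mul(-8, 4))) = Add(-6, Mul(Rational(1, 2), -32)) = Add(-6, -16) = -22)
Function('G')(Q) = -9800 (Function('G')(Q) = Mul(-8, Pow(Add(-22, -13), 2)) = Mul(-8, Pow(-35, 2)) = Mul(-8, 1225) = -9800)
Mul(Add(Function('G')(195), x), Add(-423476, -117621)) = Mul(Add(-9800, 24283), Add(-423476, -117621)) = Mul(14483, -541097) = -7836707851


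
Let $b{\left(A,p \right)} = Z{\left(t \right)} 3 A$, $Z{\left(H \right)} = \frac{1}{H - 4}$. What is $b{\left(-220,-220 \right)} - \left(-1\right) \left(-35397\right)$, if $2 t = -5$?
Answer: $- \frac{458841}{13} \approx -35295.0$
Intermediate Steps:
$t = - \frac{5}{2}$ ($t = \frac{1}{2} \left(-5\right) = - \frac{5}{2} \approx -2.5$)
$Z{\left(H \right)} = \frac{1}{-4 + H}$
$b{\left(A,p \right)} = - \frac{6 A}{13}$ ($b{\left(A,p \right)} = \frac{1}{-4 - \frac{5}{2}} \cdot 3 A = \frac{1}{- \frac{13}{2}} \cdot 3 A = \left(- \frac{2}{13}\right) 3 A = - \frac{6 A}{13}$)
$b{\left(-220,-220 \right)} - \left(-1\right) \left(-35397\right) = \left(- \frac{6}{13}\right) \left(-220\right) - \left(-1\right) \left(-35397\right) = \frac{1320}{13} - 35397 = - \frac{458841}{13}$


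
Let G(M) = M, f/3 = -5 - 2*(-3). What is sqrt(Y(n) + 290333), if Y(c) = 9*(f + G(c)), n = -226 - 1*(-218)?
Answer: 4*sqrt(18143) ≈ 538.78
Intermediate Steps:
f = 3 (f = 3*(-5 - 2*(-3)) = 3*(-5 + 6) = 3*1 = 3)
n = -8 (n = -226 + 218 = -8)
Y(c) = 27 + 9*c (Y(c) = 9*(3 + c) = 27 + 9*c)
sqrt(Y(n) + 290333) = sqrt((27 + 9*(-8)) + 290333) = sqrt((27 - 72) + 290333) = sqrt(-45 + 290333) = sqrt(290288) = 4*sqrt(18143)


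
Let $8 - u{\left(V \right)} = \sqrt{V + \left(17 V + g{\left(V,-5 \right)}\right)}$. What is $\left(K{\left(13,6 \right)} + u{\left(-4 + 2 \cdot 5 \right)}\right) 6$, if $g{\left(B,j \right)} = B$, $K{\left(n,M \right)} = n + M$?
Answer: $162 - 6 \sqrt{114} \approx 97.938$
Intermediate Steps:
$K{\left(n,M \right)} = M + n$
$u{\left(V \right)} = 8 - \sqrt{19} \sqrt{V}$ ($u{\left(V \right)} = 8 - \sqrt{V + \left(17 V + V\right)} = 8 - \sqrt{V + 18 V} = 8 - \sqrt{19 V} = 8 - \sqrt{19} \sqrt{V}$)
$\left(K{\left(13,6 \right)} + u{\left(-4 + 2 \cdot 5 \right)}\right) 6 = \left(\left(6 + 13\right) + \left(8 - \sqrt{19} \sqrt{-4 + 2 \cdot 5}\right)\right) 6 = \left(19 + \left(8 - \sqrt{19} \sqrt{-4 + 10}\right)\right) 6 = \left(19 + \left(8 - \sqrt{19} \sqrt{6}\right)\right) 6 = \left(19 + \left(8 - \sqrt{114}\right)\right) 6 = \left(27 - \sqrt{114}\right) 6 = 162 - 6 \sqrt{114}$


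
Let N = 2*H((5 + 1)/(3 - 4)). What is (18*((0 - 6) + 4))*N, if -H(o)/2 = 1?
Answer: 144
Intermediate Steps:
H(o) = -2 (H(o) = -2*1 = -2)
N = -4 (N = 2*(-2) = -4)
(18*((0 - 6) + 4))*N = (18*((0 - 6) + 4))*(-4) = (18*(-6 + 4))*(-4) = (18*(-2))*(-4) = -36*(-4) = 144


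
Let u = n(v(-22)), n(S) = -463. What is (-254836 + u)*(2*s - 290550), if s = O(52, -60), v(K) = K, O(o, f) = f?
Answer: 74207760330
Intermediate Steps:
s = -60
u = -463
(-254836 + u)*(2*s - 290550) = (-254836 - 463)*(2*(-60) - 290550) = -255299*(-120 - 290550) = -255299*(-290670) = 74207760330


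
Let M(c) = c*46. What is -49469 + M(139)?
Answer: -43075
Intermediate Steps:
M(c) = 46*c
-49469 + M(139) = -49469 + 46*139 = -49469 + 6394 = -43075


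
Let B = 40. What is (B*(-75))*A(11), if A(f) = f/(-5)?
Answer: 6600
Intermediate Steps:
A(f) = -f/5 (A(f) = f*(-1/5) = -f/5)
(B*(-75))*A(11) = (40*(-75))*(-1/5*11) = -3000*(-11/5) = 6600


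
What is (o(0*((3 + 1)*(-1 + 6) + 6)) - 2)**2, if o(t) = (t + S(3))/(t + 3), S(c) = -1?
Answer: 49/9 ≈ 5.4444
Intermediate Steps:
o(t) = (-1 + t)/(3 + t) (o(t) = (t - 1)/(t + 3) = (-1 + t)/(3 + t))
(o(0*((3 + 1)*(-1 + 6) + 6)) - 2)**2 = ((-1 + 0*((3 + 1)*(-1 + 6) + 6))/(3 + 0*((3 + 1)*(-1 + 6) + 6)) - 2)**2 = ((-1 + 0*(4*5 + 6))/(3 + 0*(4*5 + 6)) - 2)**2 = ((-1 + 0*(20 + 6))/(3 + 0*(20 + 6)) - 2)**2 = ((-1 + 0*26)/(3 + 0*26) - 2)**2 = ((-1 + 0)/(3 + 0) - 2)**2 = (-1/3 - 2)**2 = (-7/3)**2 = 49/9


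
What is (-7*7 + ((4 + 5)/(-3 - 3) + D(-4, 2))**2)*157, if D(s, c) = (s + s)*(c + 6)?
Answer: 2663505/4 ≈ 6.6588e+5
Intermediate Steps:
D(s, c) = 2*s*(6 + c) (D(s, c) = (2*s)*(6 + c) = 2*s*(6 + c))
(-7*7 + ((4 + 5)/(-3 - 3) + D(-4, 2))**2)*157 = (-7*7 + ((4 + 5)/(-3 - 3) + 2*(-4)*(6 + 2))**2)*157 = (-49 + (9/(-6) + 2*(-4)*8)**2)*157 = (-49 + (9*(-1/6) - 64)**2)*157 = (-49 + (-3/2 - 64)**2)*157 = (-49 + (-131/2)**2)*157 = (-49 + 17161/4)*157 = (16965/4)*157 = 2663505/4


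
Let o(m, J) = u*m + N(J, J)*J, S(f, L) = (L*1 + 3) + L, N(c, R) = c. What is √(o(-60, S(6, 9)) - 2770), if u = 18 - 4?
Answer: I*√3169 ≈ 56.294*I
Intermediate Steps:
u = 14
S(f, L) = 3 + 2*L (S(f, L) = (L + 3) + L = (3 + L) + L = 3 + 2*L)
o(m, J) = J² + 14*m (o(m, J) = 14*m + J*J = 14*m + J² = J² + 14*m)
√(o(-60, S(6, 9)) - 2770) = √(((3 + 2*9)² + 14*(-60)) - 2770) = √(((3 + 18)² - 840) - 2770) = √((21² - 840) - 2770) = √((441 - 840) - 2770) = √(-399 - 2770) = √(-3169) = I*√3169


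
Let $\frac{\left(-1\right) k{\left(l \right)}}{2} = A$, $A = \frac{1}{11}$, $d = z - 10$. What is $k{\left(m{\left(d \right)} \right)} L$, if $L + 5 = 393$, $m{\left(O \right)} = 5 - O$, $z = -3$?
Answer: $- \frac{776}{11} \approx -70.545$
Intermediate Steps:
$d = -13$ ($d = -3 - 10 = -13$)
$A = \frac{1}{11} \approx 0.090909$
$k{\left(l \right)} = - \frac{2}{11}$ ($k{\left(l \right)} = \left(-2\right) \frac{1}{11} = - \frac{2}{11}$)
$L = 388$ ($L = -5 + 393 = 388$)
$k{\left(m{\left(d \right)} \right)} L = \left(- \frac{2}{11}\right) 388 = - \frac{776}{11}$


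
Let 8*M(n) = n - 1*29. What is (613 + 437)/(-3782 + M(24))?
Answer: -400/1441 ≈ -0.27759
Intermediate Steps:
M(n) = -29/8 + n/8 (M(n) = (n - 1*29)/8 = (n - 29)/8 = (-29 + n)/8 = -29/8 + n/8)
(613 + 437)/(-3782 + M(24)) = (613 + 437)/(-3782 + (-29/8 + (1/8)*24)) = 1050/(-3782 + (-29/8 + 3)) = 1050/(-3782 - 5/8) = 1050/(-30261/8) = 1050*(-8/30261) = -400/1441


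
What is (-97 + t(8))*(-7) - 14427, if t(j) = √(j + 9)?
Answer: -13748 - 7*√17 ≈ -13777.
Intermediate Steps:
t(j) = √(9 + j)
(-97 + t(8))*(-7) - 14427 = (-97 + √(9 + 8))*(-7) - 14427 = (-97 + √17)*(-7) - 14427 = (679 - 7*√17) - 14427 = -13748 - 7*√17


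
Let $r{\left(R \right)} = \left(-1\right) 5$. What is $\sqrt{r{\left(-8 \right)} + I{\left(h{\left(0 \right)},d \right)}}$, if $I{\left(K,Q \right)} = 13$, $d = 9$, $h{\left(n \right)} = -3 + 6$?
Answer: $2 \sqrt{2} \approx 2.8284$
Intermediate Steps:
$r{\left(R \right)} = -5$
$h{\left(n \right)} = 3$
$\sqrt{r{\left(-8 \right)} + I{\left(h{\left(0 \right)},d \right)}} = \sqrt{-5 + 13} = \sqrt{8} = 2 \sqrt{2}$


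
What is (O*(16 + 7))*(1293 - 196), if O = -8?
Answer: -201848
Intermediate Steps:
(O*(16 + 7))*(1293 - 196) = (-8*(16 + 7))*(1293 - 196) = -8*23*1097 = -184*1097 = -201848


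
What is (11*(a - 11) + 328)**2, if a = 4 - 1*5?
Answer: 38416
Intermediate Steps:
a = -1 (a = 4 - 5 = -1)
(11*(a - 11) + 328)**2 = (11*(-1 - 11) + 328)**2 = (11*(-12) + 328)**2 = (-132 + 328)**2 = 196**2 = 38416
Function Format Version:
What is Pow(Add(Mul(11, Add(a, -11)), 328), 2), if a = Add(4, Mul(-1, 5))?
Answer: 38416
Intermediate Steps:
a = -1 (a = Add(4, -5) = -1)
Pow(Add(Mul(11, Add(a, -11)), 328), 2) = Pow(Add(Mul(11, Add(-1, -11)), 328), 2) = Pow(Add(Mul(11, -12), 328), 2) = Pow(Add(-132, 328), 2) = Pow(196, 2) = 38416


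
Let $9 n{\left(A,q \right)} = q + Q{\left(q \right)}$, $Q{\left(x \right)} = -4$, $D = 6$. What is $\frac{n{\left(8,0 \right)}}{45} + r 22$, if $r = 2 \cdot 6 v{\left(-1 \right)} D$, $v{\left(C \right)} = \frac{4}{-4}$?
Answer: $- \frac{641524}{405} \approx -1584.0$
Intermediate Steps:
$v{\left(C \right)} = -1$ ($v{\left(C \right)} = 4 \left(- \frac{1}{4}\right) = -1$)
$n{\left(A,q \right)} = - \frac{4}{9} + \frac{q}{9}$ ($n{\left(A,q \right)} = \frac{q - 4}{9} = \frac{-4 + q}{9} = - \frac{4}{9} + \frac{q}{9}$)
$r = -72$ ($r = 2 \cdot 6 \left(\left(-1\right) 6\right) = 12 \left(-6\right) = -72$)
$\frac{n{\left(8,0 \right)}}{45} + r 22 = \frac{- \frac{4}{9} + \frac{1}{9} \cdot 0}{45} - 1584 = \left(- \frac{4}{9} + 0\right) \frac{1}{45} - 1584 = \left(- \frac{4}{9}\right) \frac{1}{45} - 1584 = - \frac{4}{405} - 1584 = - \frac{641524}{405}$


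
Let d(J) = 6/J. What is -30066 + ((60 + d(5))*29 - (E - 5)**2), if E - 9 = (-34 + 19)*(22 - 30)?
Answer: -218336/5 ≈ -43667.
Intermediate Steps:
E = 129 (E = 9 + (-34 + 19)*(22 - 30) = 9 - 15*(-8) = 9 + 120 = 129)
-30066 + ((60 + d(5))*29 - (E - 5)**2) = -30066 + ((60 + 6/5)*29 - (129 - 5)**2) = -30066 + ((60 + 6*(1/5))*29 - 1*124**2) = -30066 + ((60 + 6/5)*29 - 1*15376) = -30066 + ((306/5)*29 - 15376) = -30066 + (8874/5 - 15376) = -30066 - 68006/5 = -218336/5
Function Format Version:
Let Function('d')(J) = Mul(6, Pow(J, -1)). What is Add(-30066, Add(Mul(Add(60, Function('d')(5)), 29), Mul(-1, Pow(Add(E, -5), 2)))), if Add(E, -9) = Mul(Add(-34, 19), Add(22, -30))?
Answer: Rational(-218336, 5) ≈ -43667.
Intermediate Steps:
E = 129 (E = Add(9, Mul(Add(-34, 19), Add(22, -30))) = Add(9, Mul(-15, -8)) = Add(9, 120) = 129)
Add(-30066, Add(Mul(Add(60, Function('d')(5)), 29), Mul(-1, Pow(Add(E, -5), 2)))) = Add(-30066, Add(Mul(Add(60, Mul(6, Pow(5, -1))), 29), Mul(-1, Pow(Add(129, -5), 2)))) = Add(-30066, Add(Mul(Add(60, Mul(6, Rational(1, 5))), 29), Mul(-1, Pow(124, 2)))) = Add(-30066, Add(Mul(Add(60, Rational(6, 5)), 29), Mul(-1, 15376))) = Add(-30066, Add(Mul(Rational(306, 5), 29), -15376)) = Add(-30066, Add(Rational(8874, 5), -15376)) = Add(-30066, Rational(-68006, 5)) = Rational(-218336, 5)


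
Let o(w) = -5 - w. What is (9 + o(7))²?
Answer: 9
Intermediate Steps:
(9 + o(7))² = (9 + (-5 - 1*7))² = (9 + (-5 - 7))² = (9 - 12)² = (-3)² = 9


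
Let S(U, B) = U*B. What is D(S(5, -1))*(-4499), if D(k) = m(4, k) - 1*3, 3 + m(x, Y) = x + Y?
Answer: 31493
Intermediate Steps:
m(x, Y) = -3 + Y + x (m(x, Y) = -3 + (x + Y) = -3 + (Y + x) = -3 + Y + x)
S(U, B) = B*U
D(k) = -2 + k (D(k) = (-3 + k + 4) - 1*3 = (1 + k) - 3 = -2 + k)
D(S(5, -1))*(-4499) = (-2 - 1*5)*(-4499) = (-2 - 5)*(-4499) = -7*(-4499) = 31493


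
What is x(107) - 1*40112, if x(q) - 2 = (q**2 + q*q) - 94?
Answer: -17306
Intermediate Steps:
x(q) = -92 + 2*q**2 (x(q) = 2 + ((q**2 + q*q) - 94) = 2 + ((q**2 + q**2) - 94) = 2 + (2*q**2 - 94) = 2 + (-94 + 2*q**2) = -92 + 2*q**2)
x(107) - 1*40112 = (-92 + 2*107**2) - 1*40112 = (-92 + 2*11449) - 40112 = (-92 + 22898) - 40112 = 22806 - 40112 = -17306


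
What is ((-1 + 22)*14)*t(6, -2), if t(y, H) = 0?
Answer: 0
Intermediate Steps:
((-1 + 22)*14)*t(6, -2) = ((-1 + 22)*14)*0 = (21*14)*0 = 294*0 = 0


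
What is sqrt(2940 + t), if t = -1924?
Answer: 2*sqrt(254) ≈ 31.875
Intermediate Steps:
sqrt(2940 + t) = sqrt(2940 - 1924) = sqrt(1016) = 2*sqrt(254)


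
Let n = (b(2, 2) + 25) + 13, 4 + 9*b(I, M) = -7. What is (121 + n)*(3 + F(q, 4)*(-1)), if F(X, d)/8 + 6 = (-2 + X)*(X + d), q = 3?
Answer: -7100/9 ≈ -788.89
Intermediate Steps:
b(I, M) = -11/9 (b(I, M) = -4/9 + (1/9)*(-7) = -4/9 - 7/9 = -11/9)
F(X, d) = -48 + 8*(-2 + X)*(X + d) (F(X, d) = -48 + 8*((-2 + X)*(X + d)) = -48 + 8*(-2 + X)*(X + d))
n = 331/9 (n = (-11/9 + 25) + 13 = 214/9 + 13 = 331/9 ≈ 36.778)
(121 + n)*(3 + F(q, 4)*(-1)) = (121 + 331/9)*(3 + (-48 - 16*3 - 16*4 + 8*3**2 + 8*3*4)*(-1)) = 1420*(3 + (-48 - 48 - 64 + 8*9 + 96)*(-1))/9 = 1420*(3 + (-48 - 48 - 64 + 72 + 96)*(-1))/9 = 1420*(3 + 8*(-1))/9 = 1420*(3 - 8)/9 = (1420/9)*(-5) = -7100/9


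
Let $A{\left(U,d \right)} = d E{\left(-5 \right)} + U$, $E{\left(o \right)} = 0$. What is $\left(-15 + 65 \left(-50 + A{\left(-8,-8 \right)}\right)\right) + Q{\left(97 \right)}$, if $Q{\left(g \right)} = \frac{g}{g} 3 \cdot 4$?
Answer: $-3773$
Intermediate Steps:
$Q{\left(g \right)} = 12$ ($Q{\left(g \right)} = 1 \cdot 3 \cdot 4 = 3 \cdot 4 = 12$)
$A{\left(U,d \right)} = U$ ($A{\left(U,d \right)} = d 0 + U = 0 + U = U$)
$\left(-15 + 65 \left(-50 + A{\left(-8,-8 \right)}\right)\right) + Q{\left(97 \right)} = \left(-15 + 65 \left(-50 - 8\right)\right) + 12 = \left(-15 + 65 \left(-58\right)\right) + 12 = \left(-15 - 3770\right) + 12 = -3785 + 12 = -3773$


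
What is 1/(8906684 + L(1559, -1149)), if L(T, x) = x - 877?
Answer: 1/8904658 ≈ 1.1230e-7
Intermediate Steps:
L(T, x) = -877 + x
1/(8906684 + L(1559, -1149)) = 1/(8906684 + (-877 - 1149)) = 1/(8906684 - 2026) = 1/8904658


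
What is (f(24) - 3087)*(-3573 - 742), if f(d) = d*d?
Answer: 10834965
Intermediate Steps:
f(d) = d**2
(f(24) - 3087)*(-3573 - 742) = (24**2 - 3087)*(-3573 - 742) = (576 - 3087)*(-4315) = -2511*(-4315) = 10834965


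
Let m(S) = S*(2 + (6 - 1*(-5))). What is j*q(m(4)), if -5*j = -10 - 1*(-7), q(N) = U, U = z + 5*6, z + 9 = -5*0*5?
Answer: 63/5 ≈ 12.600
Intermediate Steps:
z = -9 (z = -9 - 5*0*5 = -9 + 0*5 = -9 + 0 = -9)
m(S) = 13*S (m(S) = S*(2 + (6 + 5)) = S*(2 + 11) = S*13 = 13*S)
U = 21 (U = -9 + 5*6 = -9 + 30 = 21)
q(N) = 21
j = ⅗ (j = -(-10 - 1*(-7))/5 = -(-10 + 7)/5 = -⅕*(-3) = ⅗ ≈ 0.60000)
j*q(m(4)) = (⅗)*21 = 63/5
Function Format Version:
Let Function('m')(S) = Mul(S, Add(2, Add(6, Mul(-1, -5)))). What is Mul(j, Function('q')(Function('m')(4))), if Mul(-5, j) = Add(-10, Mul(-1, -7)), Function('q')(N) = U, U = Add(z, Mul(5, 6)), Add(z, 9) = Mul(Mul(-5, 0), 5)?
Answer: Rational(63, 5) ≈ 12.600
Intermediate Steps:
z = -9 (z = Add(-9, Mul(Mul(-5, 0), 5)) = Add(-9, Mul(0, 5)) = Add(-9, 0) = -9)
Function('m')(S) = Mul(13, S) (Function('m')(S) = Mul(S, Add(2, Add(6, 5))) = Mul(S, Add(2, 11)) = Mul(S, 13) = Mul(13, S))
U = 21 (U = Add(-9, Mul(5, 6)) = Add(-9, 30) = 21)
Function('q')(N) = 21
j = Rational(3, 5) (j = Mul(Rational(-1, 5), Add(-10, Mul(-1, -7))) = Mul(Rational(-1, 5), Add(-10, 7)) = Mul(Rational(-1, 5), -3) = Rational(3, 5) ≈ 0.60000)
Mul(j, Function('q')(Function('m')(4))) = Mul(Rational(3, 5), 21) = Rational(63, 5)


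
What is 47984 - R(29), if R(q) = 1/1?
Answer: 47983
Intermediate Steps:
R(q) = 1
47984 - R(29) = 47984 - 1*1 = 47984 - 1 = 47983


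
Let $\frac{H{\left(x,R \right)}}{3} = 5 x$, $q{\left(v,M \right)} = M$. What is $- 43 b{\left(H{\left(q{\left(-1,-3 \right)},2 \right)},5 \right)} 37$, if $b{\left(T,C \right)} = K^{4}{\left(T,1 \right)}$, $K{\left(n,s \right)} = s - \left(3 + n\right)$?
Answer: $-5439312391$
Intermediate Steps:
$K{\left(n,s \right)} = -3 + s - n$
$H{\left(x,R \right)} = 15 x$ ($H{\left(x,R \right)} = 3 \cdot 5 x = 15 x$)
$b{\left(T,C \right)} = \left(-2 - T\right)^{4}$ ($b{\left(T,C \right)} = \left(-3 + 1 - T\right)^{4} = \left(-2 - T\right)^{4}$)
$- 43 b{\left(H{\left(q{\left(-1,-3 \right)},2 \right)},5 \right)} 37 = - 43 \left(2 + 15 \left(-3\right)\right)^{4} \cdot 37 = - 43 \left(2 - 45\right)^{4} \cdot 37 = - 43 \left(-43\right)^{4} \cdot 37 = \left(-43\right) 3418801 \cdot 37 = \left(-147008443\right) 37 = -5439312391$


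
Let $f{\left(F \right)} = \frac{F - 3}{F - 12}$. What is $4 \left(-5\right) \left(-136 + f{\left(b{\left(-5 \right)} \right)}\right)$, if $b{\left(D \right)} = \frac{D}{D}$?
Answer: $\frac{29880}{11} \approx 2716.4$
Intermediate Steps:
$b{\left(D \right)} = 1$
$f{\left(F \right)} = \frac{-3 + F}{-12 + F}$
$4 \left(-5\right) \left(-136 + f{\left(b{\left(-5 \right)} \right)}\right) = 4 \left(-5\right) \left(-136 + \frac{-3 + 1}{-12 + 1}\right) = - 20 \left(-136 + \frac{1}{-11} \left(-2\right)\right) = - 20 \left(-136 - - \frac{2}{11}\right) = - 20 \left(-136 + \frac{2}{11}\right) = \left(-20\right) \left(- \frac{1494}{11}\right) = \frac{29880}{11}$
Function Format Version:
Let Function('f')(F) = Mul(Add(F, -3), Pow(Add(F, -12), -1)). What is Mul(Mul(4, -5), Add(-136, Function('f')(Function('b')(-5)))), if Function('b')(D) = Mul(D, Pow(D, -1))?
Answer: Rational(29880, 11) ≈ 2716.4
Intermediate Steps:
Function('b')(D) = 1
Function('f')(F) = Mul(Pow(Add(-12, F), -1), Add(-3, F)) (Function('f')(F) = Mul(Add(-3, F), Pow(Add(-12, F), -1)) = Mul(Pow(Add(-12, F), -1), Add(-3, F)))
Mul(Mul(4, -5), Add(-136, Function('f')(Function('b')(-5)))) = Mul(Mul(4, -5), Add(-136, Mul(Pow(Add(-12, 1), -1), Add(-3, 1)))) = Mul(-20, Add(-136, Mul(Pow(-11, -1), -2))) = Mul(-20, Add(-136, Mul(Rational(-1, 11), -2))) = Mul(-20, Add(-136, Rational(2, 11))) = Mul(-20, Rational(-1494, 11)) = Rational(29880, 11)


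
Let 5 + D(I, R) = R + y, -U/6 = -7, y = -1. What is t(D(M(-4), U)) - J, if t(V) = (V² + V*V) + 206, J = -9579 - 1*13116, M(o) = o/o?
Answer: 25493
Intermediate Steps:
M(o) = 1
U = 42 (U = -6*(-7) = 42)
D(I, R) = -6 + R (D(I, R) = -5 + (R - 1) = -5 + (-1 + R) = -6 + R)
J = -22695 (J = -9579 - 13116 = -22695)
t(V) = 206 + 2*V² (t(V) = (V² + V²) + 206 = 2*V² + 206 = 206 + 2*V²)
t(D(M(-4), U)) - J = (206 + 2*(-6 + 42)²) - 1*(-22695) = (206 + 2*36²) + 22695 = (206 + 2*1296) + 22695 = (206 + 2592) + 22695 = 2798 + 22695 = 25493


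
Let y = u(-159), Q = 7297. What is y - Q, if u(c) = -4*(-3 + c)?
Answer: -6649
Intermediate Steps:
u(c) = 12 - 4*c
y = 648 (y = 12 - 4*(-159) = 12 + 636 = 648)
y - Q = 648 - 1*7297 = 648 - 7297 = -6649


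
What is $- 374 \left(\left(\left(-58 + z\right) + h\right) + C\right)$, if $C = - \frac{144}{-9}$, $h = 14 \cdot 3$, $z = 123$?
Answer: $-46002$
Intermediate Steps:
$h = 42$
$C = 16$ ($C = \left(-144\right) \left(- \frac{1}{9}\right) = 16$)
$- 374 \left(\left(\left(-58 + z\right) + h\right) + C\right) = - 374 \left(\left(\left(-58 + 123\right) + 42\right) + 16\right) = - 374 \left(\left(65 + 42\right) + 16\right) = - 374 \left(107 + 16\right) = \left(-374\right) 123 = -46002$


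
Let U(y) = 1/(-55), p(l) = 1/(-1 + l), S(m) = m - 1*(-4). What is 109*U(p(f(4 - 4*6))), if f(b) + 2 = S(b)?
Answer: -109/55 ≈ -1.9818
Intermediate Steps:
S(m) = 4 + m (S(m) = m + 4 = 4 + m)
f(b) = 2 + b (f(b) = -2 + (4 + b) = 2 + b)
U(y) = -1/55
109*U(p(f(4 - 4*6))) = 109*(-1/55) = -109/55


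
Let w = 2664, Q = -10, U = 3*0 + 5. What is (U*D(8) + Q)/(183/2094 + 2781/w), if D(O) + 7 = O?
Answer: -516520/116869 ≈ -4.4196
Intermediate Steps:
D(O) = -7 + O
U = 5 (U = 0 + 5 = 5)
(U*D(8) + Q)/(183/2094 + 2781/w) = (5*(-7 + 8) - 10)/(183/2094 + 2781/2664) = (5*1 - 10)/(183*(1/2094) + 2781*(1/2664)) = (5 - 10)/(61/698 + 309/296) = -5/116869/103304 = -5*103304/116869 = -516520/116869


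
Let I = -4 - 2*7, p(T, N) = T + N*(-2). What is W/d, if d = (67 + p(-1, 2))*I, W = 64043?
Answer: -64043/1116 ≈ -57.386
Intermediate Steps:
p(T, N) = T - 2*N
I = -18 (I = -4 - 14 = -18)
d = -1116 (d = (67 + (-1 - 2*2))*(-18) = (67 + (-1 - 4))*(-18) = (67 - 5)*(-18) = 62*(-18) = -1116)
W/d = 64043/(-1116) = 64043*(-1/1116) = -64043/1116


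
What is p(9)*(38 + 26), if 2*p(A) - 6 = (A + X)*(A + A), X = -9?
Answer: 192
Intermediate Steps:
p(A) = 3 + A*(-9 + A) (p(A) = 3 + ((A - 9)*(A + A))/2 = 3 + ((-9 + A)*(2*A))/2 = 3 + (2*A*(-9 + A))/2 = 3 + A*(-9 + A))
p(9)*(38 + 26) = (3 + 9² - 9*9)*(38 + 26) = (3 + 81 - 81)*64 = 3*64 = 192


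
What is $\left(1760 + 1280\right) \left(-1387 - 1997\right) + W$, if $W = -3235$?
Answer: $-10290595$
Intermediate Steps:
$\left(1760 + 1280\right) \left(-1387 - 1997\right) + W = \left(1760 + 1280\right) \left(-1387 - 1997\right) - 3235 = 3040 \left(-3384\right) - 3235 = -10287360 - 3235 = -10290595$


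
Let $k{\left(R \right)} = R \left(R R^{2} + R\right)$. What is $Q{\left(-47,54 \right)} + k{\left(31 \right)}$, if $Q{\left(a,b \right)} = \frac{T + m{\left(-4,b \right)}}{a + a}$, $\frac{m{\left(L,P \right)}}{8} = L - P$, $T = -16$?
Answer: $\frac{43450894}{47} \approx 9.2449 \cdot 10^{5}$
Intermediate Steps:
$m{\left(L,P \right)} = - 8 P + 8 L$ ($m{\left(L,P \right)} = 8 \left(L - P\right) = - 8 P + 8 L$)
$Q{\left(a,b \right)} = \frac{-48 - 8 b}{2 a}$ ($Q{\left(a,b \right)} = \frac{-16 - \left(32 + 8 b\right)}{a + a} = \frac{-16 - \left(32 + 8 b\right)}{2 a} = \left(-16 - \left(32 + 8 b\right)\right) \frac{1}{2 a} = \left(-48 - 8 b\right) \frac{1}{2 a} = \frac{-48 - 8 b}{2 a}$)
$k{\left(R \right)} = R \left(R + R^{3}\right)$ ($k{\left(R \right)} = R \left(R^{3} + R\right) = R \left(R + R^{3}\right)$)
$Q{\left(-47,54 \right)} + k{\left(31 \right)} = \frac{4 \left(-6 - 54\right)}{-47} + \left(31^{2} + 31^{4}\right) = 4 \left(- \frac{1}{47}\right) \left(-6 - 54\right) + \left(961 + 923521\right) = 4 \left(- \frac{1}{47}\right) \left(-60\right) + 924482 = \frac{240}{47} + 924482 = \frac{43450894}{47}$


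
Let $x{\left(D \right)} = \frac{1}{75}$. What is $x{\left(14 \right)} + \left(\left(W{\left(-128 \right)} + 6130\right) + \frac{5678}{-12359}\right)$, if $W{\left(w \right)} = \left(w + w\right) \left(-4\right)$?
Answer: $\frac{390047527}{54525} \approx 7153.6$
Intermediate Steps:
$x{\left(D \right)} = \frac{1}{75}$
$W{\left(w \right)} = - 8 w$ ($W{\left(w \right)} = 2 w \left(-4\right) = - 8 w$)
$x{\left(14 \right)} + \left(\left(W{\left(-128 \right)} + 6130\right) + \frac{5678}{-12359}\right) = \frac{1}{75} + \left(\left(\left(-8\right) \left(-128\right) + 6130\right) + \frac{5678}{-12359}\right) = \frac{1}{75} + \left(\left(1024 + 6130\right) + 5678 \left(- \frac{1}{12359}\right)\right) = \frac{1}{75} + \left(7154 - \frac{334}{727}\right) = \frac{1}{75} + \frac{5200624}{727} = \frac{390047527}{54525}$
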